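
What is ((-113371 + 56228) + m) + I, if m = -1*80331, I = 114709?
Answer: -22765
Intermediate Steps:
m = -80331
((-113371 + 56228) + m) + I = ((-113371 + 56228) - 80331) + 114709 = (-57143 - 80331) + 114709 = -137474 + 114709 = -22765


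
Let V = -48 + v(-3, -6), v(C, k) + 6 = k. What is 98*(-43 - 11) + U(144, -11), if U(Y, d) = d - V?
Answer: -5243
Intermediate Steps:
v(C, k) = -6 + k
V = -60 (V = -48 + (-6 - 6) = -48 - 12 = -60)
U(Y, d) = 60 + d (U(Y, d) = d - 1*(-60) = d + 60 = 60 + d)
98*(-43 - 11) + U(144, -11) = 98*(-43 - 11) + (60 - 11) = 98*(-54) + 49 = -5292 + 49 = -5243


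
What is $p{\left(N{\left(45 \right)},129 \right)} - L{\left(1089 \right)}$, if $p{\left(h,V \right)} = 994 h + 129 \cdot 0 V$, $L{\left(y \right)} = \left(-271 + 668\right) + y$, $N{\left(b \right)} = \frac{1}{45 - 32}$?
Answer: $- \frac{18324}{13} \approx -1409.5$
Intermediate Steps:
$N{\left(b \right)} = \frac{1}{13}$
$L{\left(y \right)} = 397 + y$
$p{\left(h,V \right)} = 994 h$ ($p{\left(h,V \right)} = 994 h + 0 V = 994 h + 0 = 994 h$)
$p{\left(N{\left(45 \right)},129 \right)} - L{\left(1089 \right)} = 994 \cdot \frac{1}{13} - \left(397 + 1089\right) = \frac{994}{13} - 1486 = - \frac{18324}{13}$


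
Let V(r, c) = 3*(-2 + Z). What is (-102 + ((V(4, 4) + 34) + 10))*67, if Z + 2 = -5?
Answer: -5695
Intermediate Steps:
Z = -7 (Z = -2 - 5 = -7)
V(r, c) = -27 (V(r, c) = 3*(-2 - 7) = 3*(-9) = -27)
(-102 + ((V(4, 4) + 34) + 10))*67 = (-102 + ((-27 + 34) + 10))*67 = (-102 + (7 + 10))*67 = (-102 + 17)*67 = -85*67 = -5695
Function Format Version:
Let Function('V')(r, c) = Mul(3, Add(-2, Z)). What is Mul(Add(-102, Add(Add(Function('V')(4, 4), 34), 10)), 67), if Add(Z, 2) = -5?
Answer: -5695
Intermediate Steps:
Z = -7 (Z = Add(-2, -5) = -7)
Function('V')(r, c) = -27 (Function('V')(r, c) = Mul(3, Add(-2, -7)) = Mul(3, -9) = -27)
Mul(Add(-102, Add(Add(Function('V')(4, 4), 34), 10)), 67) = Mul(Add(-102, Add(Add(-27, 34), 10)), 67) = Mul(Add(-102, Add(7, 10)), 67) = Mul(Add(-102, 17), 67) = Mul(-85, 67) = -5695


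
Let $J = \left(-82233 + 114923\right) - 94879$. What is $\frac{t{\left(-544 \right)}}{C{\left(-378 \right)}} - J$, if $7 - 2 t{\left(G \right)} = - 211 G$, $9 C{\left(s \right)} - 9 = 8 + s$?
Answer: $\frac{45933451}{722} \approx 63620.0$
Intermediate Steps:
$C{\left(s \right)} = \frac{17}{9} + \frac{s}{9}$ ($C{\left(s \right)} = 1 + \frac{8 + s}{9} = 1 + \left(\frac{8}{9} + \frac{s}{9}\right) = \frac{17}{9} + \frac{s}{9}$)
$J = -62189$ ($J = 32690 - 94879 = -62189$)
$t{\left(G \right)} = \frac{7}{2} + \frac{211 G}{2}$ ($t{\left(G \right)} = \frac{7}{2} - \frac{\left(-211\right) G}{2} = \frac{7}{2} + \frac{211 G}{2}$)
$\frac{t{\left(-544 \right)}}{C{\left(-378 \right)}} - J = \frac{\frac{7}{2} + \frac{211}{2} \left(-544\right)}{\frac{17}{9} + \frac{1}{9} \left(-378\right)} - -62189 = \frac{\frac{7}{2} - 57392}{\frac{17}{9} - 42} + 62189 = - \frac{114777}{2 \left(- \frac{361}{9}\right)} + 62189 = \left(- \frac{114777}{2}\right) \left(- \frac{9}{361}\right) + 62189 = \frac{1032993}{722} + 62189 = \frac{45933451}{722}$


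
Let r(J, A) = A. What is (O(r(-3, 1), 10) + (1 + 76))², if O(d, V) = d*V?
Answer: 7569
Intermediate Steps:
O(d, V) = V*d
(O(r(-3, 1), 10) + (1 + 76))² = (10*1 + (1 + 76))² = (10 + 77)² = 87² = 7569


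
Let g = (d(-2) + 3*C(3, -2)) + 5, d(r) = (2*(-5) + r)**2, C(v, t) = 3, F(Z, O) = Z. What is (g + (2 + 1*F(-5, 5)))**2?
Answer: 24025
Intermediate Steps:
d(r) = (-10 + r)**2
g = 158 (g = ((-10 - 2)**2 + 3*3) + 5 = ((-12)**2 + 9) + 5 = (144 + 9) + 5 = 153 + 5 = 158)
(g + (2 + 1*F(-5, 5)))**2 = (158 + (2 + 1*(-5)))**2 = (158 + (2 - 5))**2 = (158 - 3)**2 = 155**2 = 24025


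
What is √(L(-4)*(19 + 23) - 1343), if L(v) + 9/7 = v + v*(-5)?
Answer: 5*I*√29 ≈ 26.926*I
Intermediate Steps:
L(v) = -9/7 - 4*v (L(v) = -9/7 + (v + v*(-5)) = -9/7 + (v - 5*v) = -9/7 - 4*v)
√(L(-4)*(19 + 23) - 1343) = √((-9/7 - 4*(-4))*(19 + 23) - 1343) = √((-9/7 + 16)*42 - 1343) = √((103/7)*42 - 1343) = √(618 - 1343) = √(-725) = 5*I*√29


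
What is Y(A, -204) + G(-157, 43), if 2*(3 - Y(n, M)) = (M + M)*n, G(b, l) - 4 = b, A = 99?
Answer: 20046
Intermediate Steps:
G(b, l) = 4 + b
Y(n, M) = 3 - M*n (Y(n, M) = 3 - (M + M)*n/2 = 3 - 2*M*n/2 = 3 - M*n)
Y(A, -204) + G(-157, 43) = (3 - 1*(-204)*99) + (4 - 157) = (3 + 20196) - 153 = 20199 - 153 = 20046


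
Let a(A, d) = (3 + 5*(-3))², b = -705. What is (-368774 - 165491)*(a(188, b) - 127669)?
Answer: 68132144125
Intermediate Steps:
a(A, d) = 144 (a(A, d) = (3 - 15)² = (-12)² = 144)
(-368774 - 165491)*(a(188, b) - 127669) = (-368774 - 165491)*(144 - 127669) = -534265*(-127525) = 68132144125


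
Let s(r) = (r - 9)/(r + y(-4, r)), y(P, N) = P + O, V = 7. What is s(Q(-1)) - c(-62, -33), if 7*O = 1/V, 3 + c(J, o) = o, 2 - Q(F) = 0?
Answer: 3835/97 ≈ 39.536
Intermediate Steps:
Q(F) = 2 (Q(F) = 2 - 1*0 = 2 + 0 = 2)
c(J, o) = -3 + o
O = 1/49 (O = (⅐)/7 = (⅐)*(⅐) = 1/49 ≈ 0.020408)
y(P, N) = 1/49 + P (y(P, N) = P + 1/49 = 1/49 + P)
s(r) = (-9 + r)/(-195/49 + r) (s(r) = (r - 9)/(r + (1/49 - 4)) = (-9 + r)/(r - 195/49) = (-9 + r)/(-195/49 + r))
s(Q(-1)) - c(-62, -33) = 49*(-9 + 2)/(-195 + 49*2) - (-3 - 33) = 49*(-7)/(-195 + 98) - 1*(-36) = 49*(-7)/(-97) + 36 = 49*(-1/97)*(-7) + 36 = 343/97 + 36 = 3835/97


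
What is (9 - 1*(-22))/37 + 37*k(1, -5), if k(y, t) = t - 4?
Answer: -12290/37 ≈ -332.16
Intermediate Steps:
k(y, t) = -4 + t
(9 - 1*(-22))/37 + 37*k(1, -5) = (9 - 1*(-22))/37 + 37*(-4 - 5) = (9 + 22)*(1/37) + 37*(-9) = 31*(1/37) - 333 = 31/37 - 333 = -12290/37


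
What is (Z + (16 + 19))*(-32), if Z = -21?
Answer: -448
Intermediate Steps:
(Z + (16 + 19))*(-32) = (-21 + (16 + 19))*(-32) = (-21 + 35)*(-32) = 14*(-32) = -448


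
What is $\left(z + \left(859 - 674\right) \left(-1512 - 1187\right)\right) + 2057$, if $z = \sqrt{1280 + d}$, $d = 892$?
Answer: $-497258 + 2 \sqrt{543} \approx -4.9721 \cdot 10^{5}$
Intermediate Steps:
$z = 2 \sqrt{543}$ ($z = \sqrt{1280 + 892} = \sqrt{2172} = 2 \sqrt{543} \approx 46.605$)
$\left(z + \left(859 - 674\right) \left(-1512 - 1187\right)\right) + 2057 = \left(2 \sqrt{543} + \left(859 - 674\right) \left(-1512 - 1187\right)\right) + 2057 = \left(2 \sqrt{543} + 185 \left(-2699\right)\right) + 2057 = \left(2 \sqrt{543} - 499315\right) + 2057 = \left(-499315 + 2 \sqrt{543}\right) + 2057 = -497258 + 2 \sqrt{543}$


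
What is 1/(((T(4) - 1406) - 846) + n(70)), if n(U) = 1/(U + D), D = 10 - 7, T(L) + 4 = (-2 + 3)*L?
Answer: -73/164395 ≈ -0.00044405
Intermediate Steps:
T(L) = -4 + L (T(L) = -4 + (-2 + 3)*L = -4 + 1*L = -4 + L)
D = 3
n(U) = 1/(3 + U) (n(U) = 1/(U + 3) = 1/(3 + U))
1/(((T(4) - 1406) - 846) + n(70)) = 1/((((-4 + 4) - 1406) - 846) + 1/(3 + 70)) = 1/(((0 - 1406) - 846) + 1/73) = 1/((-1406 - 846) + 1/73) = 1/(-2252 + 1/73) = 1/(-164395/73) = -73/164395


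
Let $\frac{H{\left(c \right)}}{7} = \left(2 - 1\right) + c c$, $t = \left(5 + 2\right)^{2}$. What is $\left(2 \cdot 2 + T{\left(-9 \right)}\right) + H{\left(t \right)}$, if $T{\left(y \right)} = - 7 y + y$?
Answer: $16872$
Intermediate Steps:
$t = 49$ ($t = 7^{2} = 49$)
$H{\left(c \right)} = 7 + 7 c^{2}$ ($H{\left(c \right)} = 7 \left(\left(2 - 1\right) + c c\right) = 7 \left(1 + c^{2}\right) = 7 + 7 c^{2}$)
$T{\left(y \right)} = - 6 y$
$\left(2 \cdot 2 + T{\left(-9 \right)}\right) + H{\left(t \right)} = \left(2 \cdot 2 - -54\right) + \left(7 + 7 \cdot 49^{2}\right) = \left(4 + 54\right) + \left(7 + 7 \cdot 2401\right) = 58 + \left(7 + 16807\right) = 58 + 16814 = 16872$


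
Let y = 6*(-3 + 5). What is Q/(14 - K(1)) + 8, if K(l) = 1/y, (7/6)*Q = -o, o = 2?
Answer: 9208/1169 ≈ 7.8768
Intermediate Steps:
y = 12 (y = 6*2 = 12)
Q = -12/7 (Q = 6*(-1*2)/7 = (6/7)*(-2) = -12/7 ≈ -1.7143)
K(l) = 1/12
Q/(14 - K(1)) + 8 = -12/7/(14 - 1*1/12) + 8 = -12/7/(14 - 1/12) + 8 = -12/7/(167/12) + 8 = (12/167)*(-12/7) + 8 = -144/1169 + 8 = 9208/1169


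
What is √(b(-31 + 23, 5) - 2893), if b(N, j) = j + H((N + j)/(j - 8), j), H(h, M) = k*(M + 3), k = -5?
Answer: 4*I*√183 ≈ 54.111*I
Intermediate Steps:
H(h, M) = -15 - 5*M (H(h, M) = -5*(M + 3) = -5*(3 + M) = -15 - 5*M)
b(N, j) = -15 - 4*j (b(N, j) = j + (-15 - 5*j) = -15 - 4*j)
√(b(-31 + 23, 5) - 2893) = √((-15 - 4*5) - 2893) = √((-15 - 20) - 2893) = √(-35 - 2893) = √(-2928) = 4*I*√183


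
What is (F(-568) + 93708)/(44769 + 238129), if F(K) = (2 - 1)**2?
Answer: 1217/3674 ≈ 0.33125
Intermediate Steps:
F(K) = 1 (F(K) = 1**2 = 1)
(F(-568) + 93708)/(44769 + 238129) = (1 + 93708)/(44769 + 238129) = 93709/282898 = 93709*(1/282898) = 1217/3674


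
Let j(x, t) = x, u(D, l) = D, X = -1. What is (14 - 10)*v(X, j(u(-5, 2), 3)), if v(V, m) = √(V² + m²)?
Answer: 4*√26 ≈ 20.396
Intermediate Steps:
(14 - 10)*v(X, j(u(-5, 2), 3)) = (14 - 10)*√((-1)² + (-5)²) = 4*√(1 + 25) = 4*√26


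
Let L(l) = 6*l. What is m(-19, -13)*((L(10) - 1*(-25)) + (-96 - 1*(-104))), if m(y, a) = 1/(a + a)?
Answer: -93/26 ≈ -3.5769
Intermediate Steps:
m(y, a) = 1/(2*a)
m(-19, -13)*((L(10) - 1*(-25)) + (-96 - 1*(-104))) = ((1/2)/(-13))*((6*10 - 1*(-25)) + (-96 - 1*(-104))) = ((1/2)*(-1/13))*((60 + 25) + (-96 + 104)) = -(85 + 8)/26 = -1/26*93 = -93/26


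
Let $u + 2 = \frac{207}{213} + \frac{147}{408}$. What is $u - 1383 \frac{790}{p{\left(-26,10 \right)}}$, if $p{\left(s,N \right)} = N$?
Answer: $- \frac{1054992041}{9656} \approx -1.0926 \cdot 10^{5}$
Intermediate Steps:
$u = - \frac{6449}{9656}$ ($u = -2 + \left(\frac{207}{213} + \frac{147}{408}\right) = -2 + \left(207 \cdot \frac{1}{213} + 147 \cdot \frac{1}{408}\right) = -2 + \left(\frac{69}{71} + \frac{49}{136}\right) = -2 + \frac{12863}{9656} = - \frac{6449}{9656} \approx -0.66788$)
$u - 1383 \frac{790}{p{\left(-26,10 \right)}} = - \frac{6449}{9656} - 1383 \cdot \frac{790}{10} = - \frac{6449}{9656} - 1383 \cdot 790 \cdot \frac{1}{10} = - \frac{6449}{9656} - 109257 = - \frac{1054992041}{9656}$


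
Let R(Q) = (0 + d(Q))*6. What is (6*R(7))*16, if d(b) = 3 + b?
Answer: 5760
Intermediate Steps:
R(Q) = 18 + 6*Q (R(Q) = (0 + (3 + Q))*6 = (3 + Q)*6 = 18 + 6*Q)
(6*R(7))*16 = (6*(18 + 6*7))*16 = (6*(18 + 42))*16 = (6*60)*16 = 360*16 = 5760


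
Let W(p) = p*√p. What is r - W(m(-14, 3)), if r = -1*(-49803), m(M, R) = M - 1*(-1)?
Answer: 49803 + 13*I*√13 ≈ 49803.0 + 46.872*I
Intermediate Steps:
m(M, R) = 1 + M (m(M, R) = M + 1 = 1 + M)
W(p) = p^(3/2)
r = 49803
r - W(m(-14, 3)) = 49803 - (1 - 14)^(3/2) = 49803 - (-13)^(3/2) = 49803 - (-13)*I*√13 = 49803 + 13*I*√13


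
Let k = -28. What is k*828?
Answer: -23184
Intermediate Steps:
k*828 = -28*828 = -23184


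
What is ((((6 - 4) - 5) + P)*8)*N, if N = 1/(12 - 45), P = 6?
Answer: -8/11 ≈ -0.72727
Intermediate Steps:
N = -1/33 (N = 1/(-33) = -1/33 ≈ -0.030303)
((((6 - 4) - 5) + P)*8)*N = ((((6 - 4) - 5) + 6)*8)*(-1/33) = (((2 - 5) + 6)*8)*(-1/33) = ((-3 + 6)*8)*(-1/33) = (3*8)*(-1/33) = 24*(-1/33) = -8/11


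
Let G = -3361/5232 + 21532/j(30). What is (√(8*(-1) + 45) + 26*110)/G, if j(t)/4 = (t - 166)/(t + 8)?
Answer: -254379840/133835453 - 88944*√37/133835453 ≈ -1.9047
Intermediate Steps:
j(t) = 4*(-166 + t)/(8 + t) (j(t) = 4*((t - 166)/(t + 8)) = 4*((-166 + t)/(8 + t)) = 4*(-166 + t)/(8 + t))
G = -133835453/88944 (G = -3361/5232 + 21532/((4*(-166 + 30)/(8 + 30))) = -3361*1/5232 + 21532/((4*(-136)/38)) = -3361/5232 + 21532/((4*(1/38)*(-136))) = -3361/5232 + 21532/(-272/19) = -3361/5232 + 21532*(-19/272) = -3361/5232 - 102277/68 = -133835453/88944 ≈ -1504.7)
(√(8*(-1) + 45) + 26*110)/G = (√(8*(-1) + 45) + 26*110)/(-133835453/88944) = (√(-8 + 45) + 2860)*(-88944/133835453) = (√37 + 2860)*(-88944/133835453) = (2860 + √37)*(-88944/133835453) = -254379840/133835453 - 88944*√37/133835453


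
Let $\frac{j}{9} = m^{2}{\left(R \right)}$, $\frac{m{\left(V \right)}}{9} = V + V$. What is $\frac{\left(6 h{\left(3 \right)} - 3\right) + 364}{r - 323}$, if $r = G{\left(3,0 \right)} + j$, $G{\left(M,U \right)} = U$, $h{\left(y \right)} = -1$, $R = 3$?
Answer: $\frac{355}{25921} \approx 0.013695$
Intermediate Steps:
$m{\left(V \right)} = 18 V$ ($m{\left(V \right)} = 9 \left(V + V\right) = 9 \cdot 2 V = 18 V$)
$j = 26244$ ($j = 9 \left(18 \cdot 3\right)^{2} = 9 \cdot 54^{2} = 9 \cdot 2916 = 26244$)
$r = 26244$ ($r = 0 + 26244 = 26244$)
$\frac{\left(6 h{\left(3 \right)} - 3\right) + 364}{r - 323} = \frac{\left(6 \left(-1\right) - 3\right) + 364}{26244 - 323} = \frac{\left(-6 - 3\right) + 364}{25921} = \left(-9 + 364\right) \frac{1}{25921} = 355 \cdot \frac{1}{25921} = \frac{355}{25921}$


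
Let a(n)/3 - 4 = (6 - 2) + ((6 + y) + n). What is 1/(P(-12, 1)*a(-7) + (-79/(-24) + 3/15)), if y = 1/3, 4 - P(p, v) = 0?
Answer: 120/10979 ≈ 0.010930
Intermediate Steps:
P(p, v) = 4 (P(p, v) = 4 - 1*0 = 4 + 0 = 4)
y = ⅓ ≈ 0.33333
a(n) = 43 + 3*n (a(n) = 12 + 3*((6 - 2) + ((6 + ⅓) + n)) = 12 + 3*(4 + (19/3 + n)) = 12 + 3*(31/3 + n) = 12 + (31 + 3*n) = 43 + 3*n)
1/(P(-12, 1)*a(-7) + (-79/(-24) + 3/15)) = 1/(4*(43 + 3*(-7)) + (-79/(-24) + 3/15)) = 1/(4*(43 - 21) + (-79*(-1/24) + 3*(1/15))) = 1/(4*22 + (79/24 + ⅕)) = 1/(88 + 419/120) = 1/(10979/120) = 120/10979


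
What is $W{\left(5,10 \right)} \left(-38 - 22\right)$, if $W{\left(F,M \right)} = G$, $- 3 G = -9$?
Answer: $-180$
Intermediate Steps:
$G = 3$ ($G = \left(- \frac{1}{3}\right) \left(-9\right) = 3$)
$W{\left(F,M \right)} = 3$
$W{\left(5,10 \right)} \left(-38 - 22\right) = 3 \left(-38 - 22\right) = 3 \left(-60\right) = -180$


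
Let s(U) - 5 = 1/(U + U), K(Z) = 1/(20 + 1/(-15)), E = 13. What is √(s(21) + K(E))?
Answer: √800183202/12558 ≈ 2.2525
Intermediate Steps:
K(Z) = 15/299 (K(Z) = 1/(20 - 1/15) = 1/(299/15) = 15/299)
s(U) = 5 + 1/(2*U) (s(U) = 5 + 1/(U + U) = 5 + 1/(2*U))
√(s(21) + K(E)) = √((5 + (½)/21) + 15/299) = √((5 + (½)*(1/21)) + 15/299) = √((5 + 1/42) + 15/299) = √(211/42 + 15/299) = √(63719/12558) = √800183202/12558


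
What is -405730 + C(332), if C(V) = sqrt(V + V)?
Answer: -405730 + 2*sqrt(166) ≈ -4.0570e+5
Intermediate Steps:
C(V) = sqrt(2)*sqrt(V) (C(V) = sqrt(2*V) = sqrt(2)*sqrt(V))
-405730 + C(332) = -405730 + sqrt(2)*sqrt(332) = -405730 + sqrt(2)*(2*sqrt(83)) = -405730 + 2*sqrt(166)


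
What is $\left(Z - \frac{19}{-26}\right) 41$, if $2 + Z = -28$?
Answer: $- \frac{31201}{26} \approx -1200.0$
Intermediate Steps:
$Z = -30$ ($Z = -2 - 28 = -30$)
$\left(Z - \frac{19}{-26}\right) 41 = \left(-30 - \frac{19}{-26}\right) 41 = \left(-30 - - \frac{19}{26}\right) 41 = \left(-30 + \frac{19}{26}\right) 41 = \left(- \frac{761}{26}\right) 41 = - \frac{31201}{26}$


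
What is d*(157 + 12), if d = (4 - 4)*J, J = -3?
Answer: 0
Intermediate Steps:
d = 0 (d = (4 - 4)*(-3) = 0*(-3) = 0)
d*(157 + 12) = 0*(157 + 12) = 0*169 = 0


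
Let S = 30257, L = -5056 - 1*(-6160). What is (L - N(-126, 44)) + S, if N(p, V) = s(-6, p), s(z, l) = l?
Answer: 31487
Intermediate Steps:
L = 1104 (L = -5056 + 6160 = 1104)
N(p, V) = p
(L - N(-126, 44)) + S = (1104 - 1*(-126)) + 30257 = (1104 + 126) + 30257 = 1230 + 30257 = 31487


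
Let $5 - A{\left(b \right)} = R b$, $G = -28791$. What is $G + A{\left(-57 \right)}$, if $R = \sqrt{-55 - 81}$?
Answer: $-28786 + 114 i \sqrt{34} \approx -28786.0 + 664.73 i$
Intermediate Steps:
$R = 2 i \sqrt{34}$ ($R = \sqrt{-136} = 2 i \sqrt{34} \approx 11.662 i$)
$A{\left(b \right)} = 5 - 2 i b \sqrt{34}$ ($A{\left(b \right)} = 5 - 2 i \sqrt{34} b = 5 - 2 i b \sqrt{34}$)
$G + A{\left(-57 \right)} = -28791 + \left(5 - 2 i \left(-57\right) \sqrt{34}\right) = -28791 + \left(5 + 114 i \sqrt{34}\right) = -28786 + 114 i \sqrt{34}$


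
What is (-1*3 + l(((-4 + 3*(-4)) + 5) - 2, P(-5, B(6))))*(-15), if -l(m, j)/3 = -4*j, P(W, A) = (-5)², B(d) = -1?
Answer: -4455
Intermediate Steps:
P(W, A) = 25
l(m, j) = 12*j (l(m, j) = -(-12)*j = 12*j)
(-1*3 + l(((-4 + 3*(-4)) + 5) - 2, P(-5, B(6))))*(-15) = (-1*3 + 12*25)*(-15) = (-3 + 300)*(-15) = 297*(-15) = -4455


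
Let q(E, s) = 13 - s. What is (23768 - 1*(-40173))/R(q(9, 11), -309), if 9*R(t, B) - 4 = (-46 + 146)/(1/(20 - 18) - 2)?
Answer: -1726407/188 ≈ -9183.0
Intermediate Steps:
R(t, B) = -188/27 (R(t, B) = 4/9 + ((-46 + 146)/(1/(20 - 18) - 2))/9 = 4/9 + (100/(1/2 - 2))/9 = 4/9 + (100/(-3/2))/9 = 4/9 + (100*(-2/3))/9 = 4/9 + (1/9)*(-200/3) = 4/9 - 200/27 = -188/27)
(23768 - 1*(-40173))/R(q(9, 11), -309) = (23768 - 1*(-40173))/(-188/27) = (23768 + 40173)*(-27/188) = 63941*(-27/188) = -1726407/188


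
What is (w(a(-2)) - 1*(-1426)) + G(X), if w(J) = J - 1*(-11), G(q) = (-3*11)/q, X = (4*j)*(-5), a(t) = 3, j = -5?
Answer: 143967/100 ≈ 1439.7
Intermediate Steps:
X = 100 (X = (4*(-5))*(-5) = -20*(-5) = 100)
G(q) = -33/q
w(J) = 11 + J (w(J) = J + 11 = 11 + J)
(w(a(-2)) - 1*(-1426)) + G(X) = ((11 + 3) - 1*(-1426)) - 33/100 = (14 + 1426) - 33*1/100 = 1440 - 33/100 = 143967/100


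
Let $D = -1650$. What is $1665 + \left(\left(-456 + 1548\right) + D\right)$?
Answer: $1107$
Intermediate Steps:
$1665 + \left(\left(-456 + 1548\right) + D\right) = 1665 + \left(\left(-456 + 1548\right) - 1650\right) = 1665 + \left(1092 - 1650\right) = 1665 - 558 = 1107$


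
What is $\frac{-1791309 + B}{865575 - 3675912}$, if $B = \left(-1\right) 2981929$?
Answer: $\frac{4773238}{2810337} \approx 1.6985$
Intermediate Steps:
$B = -2981929$
$\frac{-1791309 + B}{865575 - 3675912} = \frac{-1791309 - 2981929}{865575 - 3675912} = - \frac{4773238}{-2810337} = \left(-4773238\right) \left(- \frac{1}{2810337}\right) = \frac{4773238}{2810337}$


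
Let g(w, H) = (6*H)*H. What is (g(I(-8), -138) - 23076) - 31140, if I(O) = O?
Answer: 60048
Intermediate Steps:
g(w, H) = 6*H²
(g(I(-8), -138) - 23076) - 31140 = (6*(-138)² - 23076) - 31140 = (6*19044 - 23076) - 31140 = (114264 - 23076) - 31140 = 91188 - 31140 = 60048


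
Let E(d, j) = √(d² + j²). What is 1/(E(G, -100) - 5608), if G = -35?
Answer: -5608/31438439 - 5*√449/31438439 ≈ -0.00018175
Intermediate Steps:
1/(E(G, -100) - 5608) = 1/(√((-35)² + (-100)²) - 5608) = 1/(√(1225 + 10000) - 5608) = 1/(√11225 - 5608) = 1/(5*√449 - 5608) = 1/(-5608 + 5*√449)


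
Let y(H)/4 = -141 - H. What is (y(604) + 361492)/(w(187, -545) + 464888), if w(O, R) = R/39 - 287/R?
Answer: 476260785/617556788 ≈ 0.77120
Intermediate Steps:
y(H) = -564 - 4*H (y(H) = 4*(-141 - H) = -564 - 4*H)
w(O, R) = -287/R + R/39 (w(O, R) = R*(1/39) - 287/R = R/39 - 287/R = -287/R + R/39)
(y(604) + 361492)/(w(187, -545) + 464888) = ((-564 - 4*604) + 361492)/((-287/(-545) + (1/39)*(-545)) + 464888) = ((-564 - 2416) + 361492)/((-287*(-1/545) - 545/39) + 464888) = (-2980 + 361492)/((287/545 - 545/39) + 464888) = 358512/(-285832/21255 + 464888) = 358512/(9880908608/21255) = 358512*(21255/9880908608) = 476260785/617556788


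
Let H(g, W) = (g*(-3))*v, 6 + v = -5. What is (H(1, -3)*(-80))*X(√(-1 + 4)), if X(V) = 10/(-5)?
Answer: 5280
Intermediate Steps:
v = -11 (v = -6 - 5 = -11)
H(g, W) = 33*g (H(g, W) = (g*(-3))*(-11) = -3*g*(-11) = 33*g)
X(V) = -2 (X(V) = 10*(-⅕) = -2)
(H(1, -3)*(-80))*X(√(-1 + 4)) = ((33*1)*(-80))*(-2) = (33*(-80))*(-2) = -2640*(-2) = 5280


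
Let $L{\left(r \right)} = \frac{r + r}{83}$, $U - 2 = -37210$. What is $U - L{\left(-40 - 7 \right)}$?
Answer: $- \frac{3088170}{83} \approx -37207.0$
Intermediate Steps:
$U = -37208$ ($U = 2 - 37210 = -37208$)
$L{\left(r \right)} = \frac{2 r}{83}$ ($L{\left(r \right)} = 2 r \frac{1}{83} = \frac{2 r}{83}$)
$U - L{\left(-40 - 7 \right)} = -37208 - \frac{2 \left(-40 - 7\right)}{83} = -37208 - \frac{2}{83} \left(-47\right) = -37208 - - \frac{94}{83} = -37208 + \frac{94}{83} = - \frac{3088170}{83}$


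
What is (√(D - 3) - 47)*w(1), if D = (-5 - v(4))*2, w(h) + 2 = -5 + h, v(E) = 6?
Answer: 282 - 30*I ≈ 282.0 - 30.0*I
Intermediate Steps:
w(h) = -7 + h (w(h) = -2 + (-5 + h) = -7 + h)
D = -22 (D = (-5 - 1*6)*2 = (-5 - 6)*2 = -11*2 = -22)
(√(D - 3) - 47)*w(1) = (√(-22 - 3) - 47)*(-7 + 1) = (√(-25) - 47)*(-6) = (5*I - 47)*(-6) = (-47 + 5*I)*(-6) = 282 - 30*I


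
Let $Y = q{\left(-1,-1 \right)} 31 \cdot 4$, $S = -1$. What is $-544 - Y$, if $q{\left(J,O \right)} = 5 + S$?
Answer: $-1040$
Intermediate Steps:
$q{\left(J,O \right)} = 4$ ($q{\left(J,O \right)} = 5 - 1 = 4$)
$Y = 496$ ($Y = 4 \cdot 31 \cdot 4 = 124 \cdot 4 = 496$)
$-544 - Y = -544 - 496 = -1040$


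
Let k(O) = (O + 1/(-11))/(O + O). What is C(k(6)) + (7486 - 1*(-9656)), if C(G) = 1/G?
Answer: 1114362/65 ≈ 17144.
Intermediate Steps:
k(O) = (-1/11 + O)/(2*O) (k(O) = (O - 1/11)/((2*O)) = (-1/11 + O)*(1/(2*O)) = (-1/11 + O)/(2*O))
C(k(6)) + (7486 - 1*(-9656)) = 1/((1/22)*(-1 + 11*6)/6) + (7486 - 1*(-9656)) = 1/((1/22)*(⅙)*(-1 + 66)) + (7486 + 9656) = 1/((1/22)*(⅙)*65) + 17142 = 1/(65/132) + 17142 = 132/65 + 17142 = 1114362/65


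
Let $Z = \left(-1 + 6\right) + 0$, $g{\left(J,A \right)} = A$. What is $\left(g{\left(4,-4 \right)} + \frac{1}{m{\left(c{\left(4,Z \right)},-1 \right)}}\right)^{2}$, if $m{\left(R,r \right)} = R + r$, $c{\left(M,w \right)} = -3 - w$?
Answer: $\frac{1369}{81} \approx 16.901$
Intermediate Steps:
$Z = 5$ ($Z = 5 + 0 = 5$)
$\left(g{\left(4,-4 \right)} + \frac{1}{m{\left(c{\left(4,Z \right)},-1 \right)}}\right)^{2} = \left(-4 + \frac{1}{\left(-3 - 5\right) - 1}\right)^{2} = \left(-4 + \frac{1}{-8 - 1}\right)^{2} = \left(-4 + \frac{1}{-9}\right)^{2} = \left(-4 - \frac{1}{9}\right)^{2} = \left(- \frac{37}{9}\right)^{2} = \frac{1369}{81}$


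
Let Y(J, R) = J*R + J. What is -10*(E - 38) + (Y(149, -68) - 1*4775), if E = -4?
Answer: -14338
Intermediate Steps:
Y(J, R) = J + J*R
-10*(E - 38) + (Y(149, -68) - 1*4775) = -10*(-4 - 38) + (149*(1 - 68) - 1*4775) = -10*(-42) + (149*(-67) - 4775) = 420 + (-9983 - 4775) = 420 - 14758 = -14338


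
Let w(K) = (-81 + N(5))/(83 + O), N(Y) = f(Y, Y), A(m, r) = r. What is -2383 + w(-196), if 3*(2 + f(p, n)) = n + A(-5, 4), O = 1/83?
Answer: -1642551/689 ≈ -2384.0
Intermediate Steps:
O = 1/83 ≈ 0.012048
f(p, n) = -⅔ + n/3 (f(p, n) = -2 + (n + 4)/3 = -2 + (4 + n)/3 = -2 + (4/3 + n/3) = -⅔ + n/3)
N(Y) = -⅔ + Y/3
w(K) = -664/689 (w(K) = (-81 + (-⅔ + (⅓)*5))/(83 + 1/83) = (-81 + (-⅔ + 5/3))/(6890/83) = (-81 + 1)*(83/6890) = -80*83/6890 = -664/689)
-2383 + w(-196) = -2383 - 664/689 = -1642551/689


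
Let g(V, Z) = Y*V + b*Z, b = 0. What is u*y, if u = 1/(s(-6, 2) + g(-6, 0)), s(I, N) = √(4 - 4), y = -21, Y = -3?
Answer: -7/6 ≈ -1.1667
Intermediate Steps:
g(V, Z) = -3*V (g(V, Z) = -3*V + 0*Z = -3*V + 0 = -3*V)
s(I, N) = 0 (s(I, N) = √0 = 0)
u = 1/18 (u = 1/(0 - 3*(-6)) = 1/(0 + 18) = 1/18 ≈ 0.055556)
u*y = (1/18)*(-21) = -7/6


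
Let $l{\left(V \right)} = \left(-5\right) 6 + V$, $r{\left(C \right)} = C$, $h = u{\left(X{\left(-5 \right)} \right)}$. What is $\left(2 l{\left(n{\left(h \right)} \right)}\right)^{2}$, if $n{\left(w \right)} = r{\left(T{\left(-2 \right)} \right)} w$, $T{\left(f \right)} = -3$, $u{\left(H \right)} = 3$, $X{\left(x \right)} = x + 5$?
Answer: $6084$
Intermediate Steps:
$X{\left(x \right)} = 5 + x$
$h = 3$
$n{\left(w \right)} = - 3 w$
$l{\left(V \right)} = -30 + V$
$\left(2 l{\left(n{\left(h \right)} \right)}\right)^{2} = \left(2 \left(-30 - 9\right)\right)^{2} = \left(2 \left(-39\right)\right)^{2} = \left(-78\right)^{2} = 6084$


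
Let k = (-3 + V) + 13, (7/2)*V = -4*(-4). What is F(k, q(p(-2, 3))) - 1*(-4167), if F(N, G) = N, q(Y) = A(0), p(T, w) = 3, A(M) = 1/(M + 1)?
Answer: 29271/7 ≈ 4181.6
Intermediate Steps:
A(M) = 1/(1 + M)
q(Y) = 1 (q(Y) = 1/(1 + 0) = 1/1 = 1)
V = 32/7 (V = 2*(-4*(-4))/7 = (2/7)*16 = 32/7 ≈ 4.5714)
k = 102/7 (k = (-3 + 32/7) + 13 = 11/7 + 13 = 102/7 ≈ 14.571)
F(k, q(p(-2, 3))) - 1*(-4167) = 102/7 - 1*(-4167) = 102/7 + 4167 = 29271/7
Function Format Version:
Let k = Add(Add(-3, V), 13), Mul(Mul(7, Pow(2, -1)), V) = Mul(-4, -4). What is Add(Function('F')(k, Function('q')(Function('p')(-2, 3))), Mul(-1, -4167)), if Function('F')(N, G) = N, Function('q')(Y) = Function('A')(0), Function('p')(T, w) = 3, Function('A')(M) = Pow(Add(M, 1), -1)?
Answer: Rational(29271, 7) ≈ 4181.6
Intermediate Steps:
Function('A')(M) = Pow(Add(1, M), -1)
Function('q')(Y) = 1 (Function('q')(Y) = Pow(Add(1, 0), -1) = Pow(1, -1) = 1)
V = Rational(32, 7) (V = Mul(Rational(2, 7), Mul(-4, -4)) = Mul(Rational(2, 7), 16) = Rational(32, 7) ≈ 4.5714)
k = Rational(102, 7) (k = Add(Add(-3, Rational(32, 7)), 13) = Add(Rational(11, 7), 13) = Rational(102, 7) ≈ 14.571)
Add(Function('F')(k, Function('q')(Function('p')(-2, 3))), Mul(-1, -4167)) = Add(Rational(102, 7), Mul(-1, -4167)) = Add(Rational(102, 7), 4167) = Rational(29271, 7)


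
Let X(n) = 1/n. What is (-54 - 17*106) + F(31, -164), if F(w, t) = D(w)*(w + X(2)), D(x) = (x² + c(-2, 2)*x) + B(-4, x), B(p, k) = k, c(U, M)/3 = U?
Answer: 23533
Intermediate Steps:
c(U, M) = 3*U
D(x) = x² - 5*x (D(x) = (x² + (3*(-2))*x) + x = (x² - 6*x) + x = x² - 5*x)
F(w, t) = w*(½ + w)*(-5 + w) (F(w, t) = (w*(-5 + w))*(w + 1/2) = (w*(-5 + w))*(w + ½) = (w*(-5 + w))*(½ + w) = w*(½ + w)*(-5 + w))
(-54 - 17*106) + F(31, -164) = (-54 - 17*106) + (½)*31*(1 + 2*31)*(-5 + 31) = (-54 - 1802) + (½)*31*(1 + 62)*26 = -1856 + (½)*31*63*26 = -1856 + 25389 = 23533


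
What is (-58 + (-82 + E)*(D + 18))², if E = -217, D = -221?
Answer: 3677088321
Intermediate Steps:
(-58 + (-82 + E)*(D + 18))² = (-58 + (-82 - 217)*(-221 + 18))² = (-58 - 299*(-203))² = (-58 + 60697)² = 60639² = 3677088321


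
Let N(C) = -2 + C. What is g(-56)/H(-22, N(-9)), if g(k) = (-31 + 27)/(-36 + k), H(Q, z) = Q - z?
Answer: -1/253 ≈ -0.0039526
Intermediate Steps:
g(k) = -4/(-36 + k)
g(-56)/H(-22, N(-9)) = (-4/(-36 - 56))/(-22 - (-2 - 9)) = (-4/(-92))/(-22 - 1*(-11)) = (-4*(-1/92))/(-22 + 11) = (1/23)/(-11) = (1/23)*(-1/11) = -1/253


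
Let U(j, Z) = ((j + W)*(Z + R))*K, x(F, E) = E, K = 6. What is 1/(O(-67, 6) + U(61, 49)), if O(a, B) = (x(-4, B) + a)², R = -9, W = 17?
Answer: 1/22441 ≈ 4.4561e-5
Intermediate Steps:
O(a, B) = (B + a)²
U(j, Z) = 6*(-9 + Z)*(17 + j) (U(j, Z) = ((j + 17)*(Z - 9))*6 = ((17 + j)*(-9 + Z))*6 = ((-9 + Z)*(17 + j))*6 = 6*(-9 + Z)*(17 + j))
1/(O(-67, 6) + U(61, 49)) = 1/((6 - 67)² + (-918 - 54*61 + 102*49 + 6*49*61)) = 1/((-61)² + (-918 - 3294 + 4998 + 17934)) = 1/(3721 + 18720) = 1/22441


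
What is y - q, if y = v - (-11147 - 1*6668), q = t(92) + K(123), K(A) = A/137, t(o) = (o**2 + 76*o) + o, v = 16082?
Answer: 2513690/137 ≈ 18348.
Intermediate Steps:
t(o) = o**2 + 77*o
K(A) = A/137 (K(A) = A*(1/137) = A/137)
q = 2130199/137 (q = 92*(77 + 92) + (1/137)*123 = 92*169 + 123/137 = 15548 + 123/137 = 2130199/137 ≈ 15549.)
y = 33897 (y = 16082 - (-11147 - 1*6668) = 16082 - (-11147 - 6668) = 16082 - 1*(-17815) = 16082 + 17815 = 33897)
y - q = 33897 - 1*2130199/137 = 33897 - 2130199/137 = 2513690/137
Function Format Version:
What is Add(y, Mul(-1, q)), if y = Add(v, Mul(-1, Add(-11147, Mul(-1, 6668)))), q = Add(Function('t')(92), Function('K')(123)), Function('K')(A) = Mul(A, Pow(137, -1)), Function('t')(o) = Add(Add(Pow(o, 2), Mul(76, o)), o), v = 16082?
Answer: Rational(2513690, 137) ≈ 18348.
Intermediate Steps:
Function('t')(o) = Add(Pow(o, 2), Mul(77, o))
Function('K')(A) = Mul(Rational(1, 137), A) (Function('K')(A) = Mul(A, Rational(1, 137)) = Mul(Rational(1, 137), A))
q = Rational(2130199, 137) (q = Add(Mul(92, Add(77, 92)), Mul(Rational(1, 137), 123)) = Add(Mul(92, 169), Rational(123, 137)) = Add(15548, Rational(123, 137)) = Rational(2130199, 137) ≈ 15549.)
y = 33897 (y = Add(16082, Mul(-1, Add(-11147, Mul(-1, 6668)))) = Add(16082, Mul(-1, Add(-11147, -6668))) = Add(16082, Mul(-1, -17815)) = Add(16082, 17815) = 33897)
Add(y, Mul(-1, q)) = Add(33897, Mul(-1, Rational(2130199, 137))) = Add(33897, Rational(-2130199, 137)) = Rational(2513690, 137)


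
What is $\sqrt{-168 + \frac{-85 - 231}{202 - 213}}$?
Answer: $\frac{2 i \sqrt{4213}}{11} \approx 11.801 i$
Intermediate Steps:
$\sqrt{-168 + \frac{-85 - 231}{202 - 213}} = \sqrt{-168 - \frac{316}{-11}} = \sqrt{-168 - - \frac{316}{11}} = \sqrt{-168 + \frac{316}{11}} = \sqrt{- \frac{1532}{11}} = \frac{2 i \sqrt{4213}}{11}$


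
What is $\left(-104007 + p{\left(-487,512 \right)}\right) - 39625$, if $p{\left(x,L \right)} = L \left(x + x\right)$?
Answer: $-642320$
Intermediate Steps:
$p{\left(x,L \right)} = 2 L x$ ($p{\left(x,L \right)} = L 2 x = 2 L x$)
$\left(-104007 + p{\left(-487,512 \right)}\right) - 39625 = \left(-104007 + 2 \cdot 512 \left(-487\right)\right) - 39625 = \left(-104007 - 498688\right) - 39625 = -602695 - 39625 = -642320$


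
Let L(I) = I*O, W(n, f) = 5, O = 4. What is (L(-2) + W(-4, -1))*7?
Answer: -21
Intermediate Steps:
L(I) = 4*I (L(I) = I*4 = 4*I)
(L(-2) + W(-4, -1))*7 = (4*(-2) + 5)*7 = (-8 + 5)*7 = -3*7 = -21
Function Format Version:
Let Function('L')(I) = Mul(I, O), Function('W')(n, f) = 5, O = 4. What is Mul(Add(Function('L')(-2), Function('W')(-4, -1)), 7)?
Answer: -21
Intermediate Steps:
Function('L')(I) = Mul(4, I) (Function('L')(I) = Mul(I, 4) = Mul(4, I))
Mul(Add(Function('L')(-2), Function('W')(-4, -1)), 7) = Mul(Add(Mul(4, -2), 5), 7) = Mul(Add(-8, 5), 7) = Mul(-3, 7) = -21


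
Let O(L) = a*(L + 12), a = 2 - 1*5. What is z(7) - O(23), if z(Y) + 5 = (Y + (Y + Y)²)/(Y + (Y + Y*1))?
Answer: 329/3 ≈ 109.67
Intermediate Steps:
a = -3 (a = 2 - 5 = -3)
O(L) = -36 - 3*L (O(L) = -3*(L + 12) = -3*(12 + L) = -36 - 3*L)
z(Y) = -5 + (Y + 4*Y²)/(3*Y) (z(Y) = -5 + (Y + (Y + Y)²)/(Y + (Y + Y*1)) = -5 + (Y + (2*Y)²)/(Y + (Y + Y)) = -5 + (Y + 4*Y²)/(Y + 2*Y) = -5 + (Y + 4*Y²)/((3*Y)) = -5 + (Y + 4*Y²)*(1/(3*Y)) = -5 + (Y + 4*Y²)/(3*Y))
z(7) - O(23) = (-14/3 + (4/3)*7) - (-36 - 3*23) = (-14/3 + 28/3) - (-36 - 69) = 14/3 - 1*(-105) = 14/3 + 105 = 329/3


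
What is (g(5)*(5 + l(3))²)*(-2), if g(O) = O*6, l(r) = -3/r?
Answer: -960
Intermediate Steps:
g(O) = 6*O
(g(5)*(5 + l(3))²)*(-2) = ((6*5)*(5 - 3/3)²)*(-2) = (30*(5 - 3*⅓)²)*(-2) = (30*(5 - 1)²)*(-2) = (30*4²)*(-2) = (30*16)*(-2) = 480*(-2) = -960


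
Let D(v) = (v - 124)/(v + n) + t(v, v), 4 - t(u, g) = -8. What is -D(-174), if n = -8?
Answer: -1241/91 ≈ -13.637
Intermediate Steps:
t(u, g) = 12 (t(u, g) = 4 - 1*(-8) = 4 + 8 = 12)
D(v) = 12 + (-124 + v)/(-8 + v) (D(v) = (v - 124)/(v - 8) + 12 = (-124 + v)/(-8 + v) + 12 = 12 + (-124 + v)/(-8 + v))
-D(-174) = -(-220 + 13*(-174))/(-8 - 174) = -(-220 - 2262)/(-182) = -(-1)*(-2482)/182 = -1*1241/91 = -1241/91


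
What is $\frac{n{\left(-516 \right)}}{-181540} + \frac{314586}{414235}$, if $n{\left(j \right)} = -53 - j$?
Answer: $\frac{11383630327}{15040044380} \approx 0.75689$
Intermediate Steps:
$\frac{n{\left(-516 \right)}}{-181540} + \frac{314586}{414235} = \frac{-53 - -516}{-181540} + \frac{314586}{414235} = \left(-53 + 516\right) \left(- \frac{1}{181540}\right) + 314586 \cdot \frac{1}{414235} = 463 \left(- \frac{1}{181540}\right) + \frac{314586}{414235} = - \frac{463}{181540} + \frac{314586}{414235} = \frac{11383630327}{15040044380}$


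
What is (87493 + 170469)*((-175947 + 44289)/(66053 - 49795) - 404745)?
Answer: -848756357930508/8129 ≈ -1.0441e+11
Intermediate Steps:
(87493 + 170469)*((-175947 + 44289)/(66053 - 49795) - 404745) = 257962*(-131658/16258 - 404745) = 257962*(-131658*1/16258 - 404745) = 257962*(-65829/8129 - 404745) = 257962*(-3290237934/8129) = -848756357930508/8129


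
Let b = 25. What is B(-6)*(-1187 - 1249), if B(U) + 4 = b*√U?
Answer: 9744 - 60900*I*√6 ≈ 9744.0 - 1.4917e+5*I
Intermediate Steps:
B(U) = -4 + 25*√U
B(-6)*(-1187 - 1249) = (-4 + 25*√(-6))*(-1187 - 1249) = (-4 + 25*(I*√6))*(-2436) = (-4 + 25*I*√6)*(-2436) = 9744 - 60900*I*√6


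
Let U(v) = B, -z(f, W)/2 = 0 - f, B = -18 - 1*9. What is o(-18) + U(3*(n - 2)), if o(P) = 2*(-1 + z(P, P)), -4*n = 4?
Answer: -101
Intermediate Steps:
n = -1 (n = -¼*4 = -1)
B = -27 (B = -18 - 9 = -27)
z(f, W) = 2*f (z(f, W) = -2*(0 - f) = -(-2)*f = 2*f)
U(v) = -27
o(P) = -2 + 4*P (o(P) = 2*(-1 + 2*P) = -2 + 4*P)
o(-18) + U(3*(n - 2)) = (-2 + 4*(-18)) - 27 = (-2 - 72) - 27 = -74 - 27 = -101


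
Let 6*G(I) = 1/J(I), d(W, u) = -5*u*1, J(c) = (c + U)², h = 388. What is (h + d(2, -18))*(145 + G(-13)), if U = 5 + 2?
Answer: 7485719/108 ≈ 69312.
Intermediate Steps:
U = 7
J(c) = (7 + c)² (J(c) = (c + 7)² = (7 + c)²)
d(W, u) = -5*u
G(I) = 1/(6*(7 + I)²) (G(I) = 1/(6*((7 + I)²)) = 1/(6*(7 + I)²))
(h + d(2, -18))*(145 + G(-13)) = (388 - 5*(-18))*(145 + 1/(6*(7 - 13)²)) = (388 + 90)*(145 + (⅙)/(-6)²) = 478*(145 + (⅙)*(1/36)) = 478*(145 + 1/216) = 478*(31321/216) = 7485719/108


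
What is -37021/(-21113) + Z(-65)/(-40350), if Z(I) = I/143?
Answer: 3286375283/1874201010 ≈ 1.7535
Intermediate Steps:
Z(I) = I/143 (Z(I) = I*(1/143) = I/143)
-37021/(-21113) + Z(-65)/(-40350) = -37021/(-21113) + ((1/143)*(-65))/(-40350) = -37021*(-1/21113) - 5/11*(-1/40350) = 37021/21113 + 1/88770 = 3286375283/1874201010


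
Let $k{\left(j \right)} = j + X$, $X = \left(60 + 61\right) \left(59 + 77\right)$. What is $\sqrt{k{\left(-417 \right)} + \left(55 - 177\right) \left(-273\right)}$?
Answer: $\sqrt{49345} \approx 222.14$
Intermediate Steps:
$X = 16456$ ($X = 121 \cdot 136 = 16456$)
$k{\left(j \right)} = 16456 + j$ ($k{\left(j \right)} = j + 16456 = 16456 + j$)
$\sqrt{k{\left(-417 \right)} + \left(55 - 177\right) \left(-273\right)} = \sqrt{\left(16456 - 417\right) + \left(55 - 177\right) \left(-273\right)} = \sqrt{16039 - -33306} = \sqrt{16039 + 33306} = \sqrt{49345}$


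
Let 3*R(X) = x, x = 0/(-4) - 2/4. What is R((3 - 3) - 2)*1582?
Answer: -791/3 ≈ -263.67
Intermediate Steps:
x = -1/2 (x = 0*(-1/4) - 2*1/4 = 0 - 1/2 = -1/2 ≈ -0.50000)
R(X) = -1/6 (R(X) = (1/3)*(-1/2) = -1/6)
R((3 - 3) - 2)*1582 = -1/6*1582 = -791/3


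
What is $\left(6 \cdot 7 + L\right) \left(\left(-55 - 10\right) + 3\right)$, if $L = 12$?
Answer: $-3348$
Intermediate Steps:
$\left(6 \cdot 7 + L\right) \left(\left(-55 - 10\right) + 3\right) = \left(6 \cdot 7 + 12\right) \left(\left(-55 - 10\right) + 3\right) = \left(42 + 12\right) \left(-65 + 3\right) = 54 \left(-62\right) = -3348$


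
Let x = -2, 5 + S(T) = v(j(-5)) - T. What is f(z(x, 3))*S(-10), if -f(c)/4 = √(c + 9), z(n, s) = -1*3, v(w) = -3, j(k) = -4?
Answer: -8*√6 ≈ -19.596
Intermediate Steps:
S(T) = -8 - T (S(T) = -5 + (-3 - T) = -8 - T)
z(n, s) = -3
f(c) = -4*√(9 + c) (f(c) = -4*√(c + 9) = -4*√(9 + c))
f(z(x, 3))*S(-10) = (-4*√(9 - 3))*(-8 - 1*(-10)) = (-4*√6)*(-8 + 10) = -4*√6*2 = -8*√6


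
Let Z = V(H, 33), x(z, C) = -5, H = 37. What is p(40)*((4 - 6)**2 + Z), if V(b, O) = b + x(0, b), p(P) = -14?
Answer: -504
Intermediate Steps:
V(b, O) = -5 + b (V(b, O) = b - 5 = -5 + b)
Z = 32 (Z = -5 + 37 = 32)
p(40)*((4 - 6)**2 + Z) = -14*((4 - 6)**2 + 32) = -14*((-2)**2 + 32) = -14*(4 + 32) = -14*36 = -504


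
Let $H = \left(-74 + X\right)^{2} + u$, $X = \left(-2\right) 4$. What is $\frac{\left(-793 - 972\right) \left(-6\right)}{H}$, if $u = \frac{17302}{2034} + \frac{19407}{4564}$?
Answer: $\frac{9830883384}{6253851559} \approx 1.572$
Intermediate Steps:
$X = -8$
$u = \frac{59220083}{4641588}$ ($u = 17302 \cdot \frac{1}{2034} + 19407 \cdot \frac{1}{4564} = \frac{8651}{1017} + \frac{19407}{4564} = \frac{59220083}{4641588} \approx 12.759$)
$H = \frac{31269257795}{4641588}$ ($H = \left(-74 - 8\right)^{2} + \frac{59220083}{4641588} = \left(-82\right)^{2} + \frac{59220083}{4641588} = 6724 + \frac{59220083}{4641588} = \frac{31269257795}{4641588} \approx 6736.8$)
$\frac{\left(-793 - 972\right) \left(-6\right)}{H} = \frac{\left(-793 - 972\right) \left(-6\right)}{\frac{31269257795}{4641588}} = \left(-793 - 972\right) \left(-6\right) \frac{4641588}{31269257795} = \left(-1765\right) \left(-6\right) \frac{4641588}{31269257795} = 10590 \cdot \frac{4641588}{31269257795} = \frac{9830883384}{6253851559}$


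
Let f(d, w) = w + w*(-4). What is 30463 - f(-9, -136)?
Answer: 30055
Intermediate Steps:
f(d, w) = -3*w (f(d, w) = w - 4*w = -3*w)
30463 - f(-9, -136) = 30463 - (-3)*(-136) = 30463 - 1*408 = 30463 - 408 = 30055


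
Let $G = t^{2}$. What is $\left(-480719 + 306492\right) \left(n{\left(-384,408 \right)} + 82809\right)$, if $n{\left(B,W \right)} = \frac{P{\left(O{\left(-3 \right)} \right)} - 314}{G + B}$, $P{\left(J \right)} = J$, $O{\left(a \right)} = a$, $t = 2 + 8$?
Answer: $- \frac{4097483304571}{284} \approx -1.4428 \cdot 10^{10}$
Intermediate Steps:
$t = 10$
$G = 100$ ($G = 10^{2} = 100$)
$n{\left(B,W \right)} = - \frac{317}{100 + B}$ ($n{\left(B,W \right)} = \frac{-3 - 314}{100 + B} = - \frac{317}{100 + B}$)
$\left(-480719 + 306492\right) \left(n{\left(-384,408 \right)} + 82809\right) = \left(-480719 + 306492\right) \left(- \frac{317}{100 - 384} + 82809\right) = - 174227 \left(- \frac{317}{-284} + 82809\right) = - 174227 \left(\left(-317\right) \left(- \frac{1}{284}\right) + 82809\right) = - 174227 \left(\frac{317}{284} + 82809\right) = \left(-174227\right) \frac{23518073}{284} = - \frac{4097483304571}{284}$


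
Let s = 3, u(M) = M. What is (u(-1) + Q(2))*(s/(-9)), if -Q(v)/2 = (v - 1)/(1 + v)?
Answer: 5/9 ≈ 0.55556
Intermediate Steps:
Q(v) = -2*(-1 + v)/(1 + v) (Q(v) = -2*(v - 1)/(1 + v) = -2*(-1 + v)/(1 + v))
(u(-1) + Q(2))*(s/(-9)) = (-1 + 2*(1 - 1*2)/(1 + 2))*(3/(-9)) = (-1 + 2*(1 - 2)/3)*(3*(-⅑)) = (-1 + 2*(⅓)*(-1))*(-⅓) = (-1 - ⅔)*(-⅓) = -5/3*(-⅓) = 5/9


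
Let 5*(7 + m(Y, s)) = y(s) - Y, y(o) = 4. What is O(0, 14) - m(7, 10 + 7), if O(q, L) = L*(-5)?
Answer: -312/5 ≈ -62.400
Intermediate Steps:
O(q, L) = -5*L
m(Y, s) = -31/5 - Y/5 (m(Y, s) = -7 + (4 - Y)/5 = -7 + (4/5 - Y/5) = -31/5 - Y/5)
O(0, 14) - m(7, 10 + 7) = -5*14 - (-31/5 - 1/5*7) = -70 - (-31/5 - 7/5) = -70 - 1*(-38/5) = -70 + 38/5 = -312/5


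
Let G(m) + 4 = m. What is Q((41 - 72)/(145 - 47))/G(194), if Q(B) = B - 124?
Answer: -12183/18620 ≈ -0.65430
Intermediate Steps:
G(m) = -4 + m
Q(B) = -124 + B
Q((41 - 72)/(145 - 47))/G(194) = (-124 + (41 - 72)/(145 - 47))/(-4 + 194) = (-124 - 31/98)/190 = (-124 - 31*1/98)*(1/190) = (-124 - 31/98)*(1/190) = -12183/98*1/190 = -12183/18620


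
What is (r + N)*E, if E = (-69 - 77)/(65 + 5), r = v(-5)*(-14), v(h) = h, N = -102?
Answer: 2336/35 ≈ 66.743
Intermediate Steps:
r = 70 (r = -5*(-14) = 70)
E = -73/35 (E = -146/70 = -146*1/70 = -73/35 ≈ -2.0857)
(r + N)*E = (70 - 102)*(-73/35) = -32*(-73/35) = 2336/35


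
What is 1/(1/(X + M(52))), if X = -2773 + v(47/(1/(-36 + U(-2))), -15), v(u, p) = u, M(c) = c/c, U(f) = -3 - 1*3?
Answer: -4746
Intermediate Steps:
U(f) = -6 (U(f) = -3 - 3 = -6)
M(c) = 1
X = -4747 (X = -2773 + 47/(1/(-36 - 6)) = -2773 + 47/(1/(-42)) = -2773 + 47/(-1/42) = -2773 + 47*(-42) = -2773 - 1974 = -4747)
1/(1/(X + M(52))) = 1/(1/(-4747 + 1)) = 1/(1/(-4746)) = 1/(-1/4746) = -4746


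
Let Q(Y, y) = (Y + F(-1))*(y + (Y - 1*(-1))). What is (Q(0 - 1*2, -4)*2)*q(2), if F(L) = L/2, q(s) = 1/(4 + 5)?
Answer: 25/9 ≈ 2.7778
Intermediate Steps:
q(s) = ⅑ (q(s) = 1/9 = ⅑)
F(L) = L/2 (F(L) = L*(½) = L/2)
Q(Y, y) = (-½ + Y)*(1 + Y + y) (Q(Y, y) = (Y + (½)*(-1))*(y + (Y - 1*(-1))) = (Y - ½)*(y + (Y + 1)) = (-½ + Y)*(y + (1 + Y)) = (-½ + Y)*(1 + Y + y))
(Q(0 - 1*2, -4)*2)*q(2) = ((-½ + (0 - 1*2)² + (0 - 1*2)/2 - ½*(-4) + (0 - 1*2)*(-4))*2)*(⅑) = ((-½ + (0 - 2)² + (0 - 2)/2 + 2 + (0 - 2)*(-4))*2)*(⅑) = ((-½ + (-2)² + (½)*(-2) + 2 - 2*(-4))*2)*(⅑) = ((-½ + 4 - 1 + 2 + 8)*2)*(⅑) = ((25/2)*2)*(⅑) = 25*(⅑) = 25/9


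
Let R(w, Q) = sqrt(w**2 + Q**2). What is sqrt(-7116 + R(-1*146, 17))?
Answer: sqrt(-7116 + sqrt(21605)) ≈ 83.481*I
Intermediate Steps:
R(w, Q) = sqrt(Q**2 + w**2)
sqrt(-7116 + R(-1*146, 17)) = sqrt(-7116 + sqrt(17**2 + (-1*146)**2)) = sqrt(-7116 + sqrt(289 + (-146)**2)) = sqrt(-7116 + sqrt(289 + 21316)) = sqrt(-7116 + sqrt(21605))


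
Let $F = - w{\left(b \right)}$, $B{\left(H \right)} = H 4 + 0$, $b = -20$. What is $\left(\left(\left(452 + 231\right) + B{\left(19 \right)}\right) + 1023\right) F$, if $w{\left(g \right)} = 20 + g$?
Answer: $0$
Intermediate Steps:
$B{\left(H \right)} = 4 H$ ($B{\left(H \right)} = 4 H + 0 = 4 H$)
$F = 0$ ($F = - (20 - 20) = \left(-1\right) 0 = 0$)
$\left(\left(\left(452 + 231\right) + B{\left(19 \right)}\right) + 1023\right) F = \left(\left(\left(452 + 231\right) + 4 \cdot 19\right) + 1023\right) 0 = \left(\left(683 + 76\right) + 1023\right) 0 = \left(759 + 1023\right) 0 = 1782 \cdot 0 = 0$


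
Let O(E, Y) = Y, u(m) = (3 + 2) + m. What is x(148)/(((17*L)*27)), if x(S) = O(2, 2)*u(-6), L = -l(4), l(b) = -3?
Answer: -2/1377 ≈ -0.0014524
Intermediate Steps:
u(m) = 5 + m
L = 3 (L = -1*(-3) = 3)
x(S) = -2 (x(S) = 2*(5 - 6) = 2*(-1) = -2)
x(148)/(((17*L)*27)) = -2/((17*3)*27) = -2/(51*27) = -2/1377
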